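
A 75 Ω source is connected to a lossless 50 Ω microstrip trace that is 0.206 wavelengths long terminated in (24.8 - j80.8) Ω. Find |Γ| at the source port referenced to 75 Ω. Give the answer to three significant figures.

βl = 2π × 0.206 = 74.2°
tan(βl) = 3.52
Z_in = Z_0·(Z_L + jZ_0·tanβl)/(Z_0 + jZ_L·tanβl) = 6.95 + j12.4 Ω
Γ_s = (Z_in − Z_s)/(Z_in + Z_s) = (-68 + j12.4)/(82 + j12.4), |Γ_s| = 0.835

|Γ| ≈ 0.835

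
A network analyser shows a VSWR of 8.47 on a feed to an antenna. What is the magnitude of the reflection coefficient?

|Γ| = (S − 1)/(S + 1) = (8.47 − 1)/(8.47 + 1) = 7.47/9.47

|Γ| ≈ 0.789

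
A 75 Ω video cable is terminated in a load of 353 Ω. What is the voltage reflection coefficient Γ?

Γ = 0.65

Γ = (Z_L − Z_0)/(Z_L + Z_0) = (353 − 75)/(353 + 75) = 278/428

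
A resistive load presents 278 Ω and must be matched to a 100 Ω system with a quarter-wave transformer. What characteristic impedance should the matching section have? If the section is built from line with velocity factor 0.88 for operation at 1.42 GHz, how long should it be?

Z_qwt = √(Z_0·R_L) = √(100 × 278) = √27800
λ = 0.88·c/f = 0.186 m, so l = λ/4 = 0.0465 m

Z_qwt ≈ 167 Ω; length ≈ 4.65 cm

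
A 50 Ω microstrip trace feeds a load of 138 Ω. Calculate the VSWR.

VSWR ≈ 2.76

Γ = (138 − 50)/(138 + 50) = 0.468
VSWR = (1 + 0.468)/(1 − 0.468)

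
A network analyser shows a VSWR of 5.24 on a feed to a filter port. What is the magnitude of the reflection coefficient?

|Γ| ≈ 0.679

|Γ| = (S − 1)/(S + 1) = (5.24 − 1)/(5.24 + 1) = 4.24/6.24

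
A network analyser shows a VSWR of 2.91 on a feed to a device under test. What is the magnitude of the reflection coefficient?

|Γ| = (S − 1)/(S + 1) = (2.91 − 1)/(2.91 + 1) = 1.91/3.91

|Γ| ≈ 0.488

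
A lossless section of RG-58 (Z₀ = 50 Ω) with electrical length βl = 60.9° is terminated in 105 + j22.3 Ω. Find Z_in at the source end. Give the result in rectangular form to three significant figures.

tan(βl) = tan(60.9°) = 1.8
Z_in = Z_0·(Z_L + jZ_0·tanβl)/(Z_0 + jZ_L·tanβl)
     = 50·(105 + j112)/(9.93 + j189)

Z_in ≈ 31.1 − j26.2 Ω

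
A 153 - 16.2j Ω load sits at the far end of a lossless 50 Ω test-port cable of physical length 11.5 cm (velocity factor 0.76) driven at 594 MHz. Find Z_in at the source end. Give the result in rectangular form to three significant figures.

λ = v/f = 0.76·c / 594 MHz = 0.384 m
βl = 2π·l/λ = 2π × 0.3 = 108°
tan(βl) = tan(108°) = -3.1
Z_in = Z_0·(Z_L + jZ_0·tanβl)/(Z_0 + jZ_L·tanβl)
     = 50·(153 − j171)/(-0.282 − j475)

Z_in ≈ 18 + j16.1 Ω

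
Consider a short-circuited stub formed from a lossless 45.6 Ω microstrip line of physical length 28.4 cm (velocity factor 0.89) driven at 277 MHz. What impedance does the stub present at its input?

Z_in ≈ −j158 Ω

λ = v/f = 0.89·c / 277 MHz = 0.964 m
βl = 2π·l/λ = 2π × 0.295 = 106°
tan(βl) = -3.47
For a short-circuited stub, Z_in = jZ_0·tan(βl)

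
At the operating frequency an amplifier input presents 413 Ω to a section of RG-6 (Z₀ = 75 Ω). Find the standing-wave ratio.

For a purely resistive load, VSWR = R_L/Z_0 or Z_0/R_L (whichever > 1) = 413/75

VSWR ≈ 5.51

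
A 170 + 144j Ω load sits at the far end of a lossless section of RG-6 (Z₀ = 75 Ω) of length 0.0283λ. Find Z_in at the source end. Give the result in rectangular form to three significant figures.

Z_in ≈ 295 + j57 Ω

βl = 2π × 0.0283 = 10.2°
tan(βl) = tan(10.2°) = 0.18
Z_in = Z_0·(Z_L + jZ_0·tanβl)/(Z_0 + jZ_L·tanβl)
     = 75·(170 + j157)/(49.1 + j30.6)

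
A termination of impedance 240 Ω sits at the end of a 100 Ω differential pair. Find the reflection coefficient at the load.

Γ = (Z_L − Z_0)/(Z_L + Z_0) = (240 − 100)/(240 + 100) = 140/340

Γ = 0.412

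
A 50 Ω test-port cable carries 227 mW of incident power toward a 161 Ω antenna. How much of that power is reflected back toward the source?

Γ = (161 − 50)/(161 + 50) = 0.526
|Γ|² = 0.277
P_refl = |Γ|²·P_inc = 62.8 mW, P_del = (1 − |Γ|²)·P_inc = 164 mW

P_reflected ≈ 62.8 mW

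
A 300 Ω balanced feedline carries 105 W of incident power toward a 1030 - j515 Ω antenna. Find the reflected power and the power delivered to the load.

P_reflected ≈ 41.2 W; P_delivered ≈ 63.8 W

|Γ| = |(730 − j515)/(1330 − j515)| = 0.626
|Γ|² = 0.392
P_refl = |Γ|²·P_inc = 41.2 W, P_del = (1 − |Γ|²)·P_inc = 63.8 W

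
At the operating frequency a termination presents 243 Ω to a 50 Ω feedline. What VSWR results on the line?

Γ = (243 − 50)/(243 + 50) = 0.659
VSWR = (1 + 0.659)/(1 − 0.659)

VSWR ≈ 4.86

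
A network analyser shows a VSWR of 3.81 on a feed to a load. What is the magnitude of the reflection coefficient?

|Γ| = (S − 1)/(S + 1) = (3.81 − 1)/(3.81 + 1) = 2.81/4.81

|Γ| ≈ 0.584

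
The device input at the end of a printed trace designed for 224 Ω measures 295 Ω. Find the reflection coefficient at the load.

Γ = (Z_L − Z_0)/(Z_L + Z_0) = (295 − 224)/(295 + 224) = 71/519

Γ = 0.137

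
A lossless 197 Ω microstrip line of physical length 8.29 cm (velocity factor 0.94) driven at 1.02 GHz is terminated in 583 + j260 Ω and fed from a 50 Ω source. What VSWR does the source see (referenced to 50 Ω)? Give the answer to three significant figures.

VSWR ≈ 1.85

λ = v/f = 0.94·c / 1.02 GHz = 0.276 m
βl = 2π·l/λ = 2π × 0.3 = 108°
tan(βl) = -3.09
Z_in = Z_0·(Z_L + jZ_0·tanβl)/(Z_0 + jZ_L·tanβl) = 56.2 + j32.6 Ω
Γ_s = (Z_in − Z_s)/(Z_in + Z_s) = (6.21 + j32.6)/(106 + j32.6), |Γ_s| = 0.299
VSWR = (1 + |Γ_s|)/(1 − |Γ_s|)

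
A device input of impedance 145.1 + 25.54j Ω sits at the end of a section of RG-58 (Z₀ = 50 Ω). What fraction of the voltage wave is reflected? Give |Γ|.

|Γ| ≈ 0.5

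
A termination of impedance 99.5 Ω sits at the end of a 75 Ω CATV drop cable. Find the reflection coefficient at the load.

Γ = (Z_L − Z_0)/(Z_L + Z_0) = (99.5 − 75)/(99.5 + 75) = 24.5/174.5

Γ = 0.14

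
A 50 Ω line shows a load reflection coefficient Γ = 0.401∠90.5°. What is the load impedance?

Z_L ≈ 35.9 + j34.3 Ω

Z_L = Z_0·(1 + Γ)/(1 − Γ) = 50·(0.997 + j0.401)/(1 − j0.401)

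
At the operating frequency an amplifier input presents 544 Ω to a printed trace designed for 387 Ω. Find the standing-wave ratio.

VSWR ≈ 1.41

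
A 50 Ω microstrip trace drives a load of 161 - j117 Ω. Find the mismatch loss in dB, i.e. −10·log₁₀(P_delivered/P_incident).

mismatch loss ≈ 2.57 dB

Γ = (111 − j117)/(211 − j117), |Γ| = 0.668
|Γ|² = 0.447, so P_del/P_inc = 1 − |Γ|² = 0.553
ML = −10·log₁₀(1 − |Γ|²)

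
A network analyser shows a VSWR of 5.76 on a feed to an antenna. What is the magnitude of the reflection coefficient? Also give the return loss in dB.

|Γ| ≈ 0.704; return loss ≈ 3.05 dB

|Γ| = (S − 1)/(S + 1) = (5.76 − 1)/(5.76 + 1) = 4.76/6.76
RL = −20·log₁₀|Γ| = −20·log₁₀(0.704)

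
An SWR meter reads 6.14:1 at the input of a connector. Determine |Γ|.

|Γ| = (S − 1)/(S + 1) = (6.14 − 1)/(6.14 + 1) = 5.14/7.14

|Γ| ≈ 0.72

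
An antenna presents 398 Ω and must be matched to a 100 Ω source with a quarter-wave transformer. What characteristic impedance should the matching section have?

Z_qwt = √(Z_0·R_L) = √(100 × 398) = √39800

Z_qwt ≈ 199 Ω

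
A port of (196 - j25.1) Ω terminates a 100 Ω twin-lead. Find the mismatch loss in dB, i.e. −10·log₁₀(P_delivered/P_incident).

mismatch loss ≈ 0.514 dB

Γ = (96 − j25.1)/(296 − j25.1), |Γ| = 0.334
|Γ|² = 0.112, so P_del/P_inc = 1 − |Γ|² = 0.888
ML = −10·log₁₀(1 − |Γ|²)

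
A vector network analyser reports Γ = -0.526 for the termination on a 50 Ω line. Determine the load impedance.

Z_L ≈ 15.5 Ω

Z_L = Z_0·(1 + Γ)/(1 − Γ) = 50·(0.474)/(1.53)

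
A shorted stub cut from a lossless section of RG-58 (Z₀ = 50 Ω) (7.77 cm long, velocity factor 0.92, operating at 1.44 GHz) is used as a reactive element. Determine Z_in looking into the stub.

λ = v/f = 0.92·c / 1.44 GHz = 0.192 m
βl = 2π·l/λ = 2π × 0.405 = 146°
tan(βl) = -0.676
For a shorted stub, Z_in = jZ_0·tan(βl)

Z_in ≈ −j33.8 Ω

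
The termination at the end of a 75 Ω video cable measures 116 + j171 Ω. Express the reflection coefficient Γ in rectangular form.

Γ = (Z_L − Z_0)/(Z_L + Z_0) = (41 + j171)/(191 + j171)

Γ ≈ 0.564 + j0.39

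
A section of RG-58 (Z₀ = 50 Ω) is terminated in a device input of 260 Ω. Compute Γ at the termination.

Γ = (Z_L − Z_0)/(Z_L + Z_0) = (260 − 50)/(260 + 50) = 210/310

Γ = 0.677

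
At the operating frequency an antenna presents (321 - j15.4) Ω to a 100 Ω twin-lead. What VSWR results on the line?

Γ = (Z_L − Z_0)/(Z_L + Z_0) = (221 − j15.4)/(421 − j15.4)
|Γ| = 222/421 = 0.526
VSWR = (1 + |Γ|)/(1 − |Γ|) = 1.53/0.474

VSWR ≈ 3.22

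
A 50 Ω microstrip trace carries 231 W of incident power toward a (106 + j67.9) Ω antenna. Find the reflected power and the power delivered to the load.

P_reflected ≈ 61.8 W; P_delivered ≈ 169 W

|Γ| = |(56 + j67.9)/(156 + j67.9)| = 0.517
|Γ|² = 0.268
P_refl = |Γ|²·P_inc = 61.8 W, P_del = (1 − |Γ|²)·P_inc = 169 W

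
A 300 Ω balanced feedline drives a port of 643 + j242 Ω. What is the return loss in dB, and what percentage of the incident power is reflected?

RL ≈ 7.31 dB; 18.6% of incident power reflected

Γ = (343 + j242)/(943 + j242), |Γ| = 0.431
RL = −20·log₁₀(0.431) = 7.31 dB
P_refl/P_inc = |Γ|² = 0.186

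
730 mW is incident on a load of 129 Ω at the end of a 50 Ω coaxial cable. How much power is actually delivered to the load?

P_delivered ≈ 588 mW

Γ = (129 − 50)/(129 + 50) = 0.441
|Γ|² = 0.195
P_refl = |Γ|²·P_inc = 142 mW, P_del = (1 − |Γ|²)·P_inc = 588 mW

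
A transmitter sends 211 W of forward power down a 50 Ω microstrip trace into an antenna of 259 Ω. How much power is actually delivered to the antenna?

Γ = (259 − 50)/(259 + 50) = 0.676
|Γ|² = 0.457
P_refl = |Γ|²·P_inc = 96.5 W, P_del = (1 − |Γ|²)·P_inc = 114 W

P_delivered ≈ 114 W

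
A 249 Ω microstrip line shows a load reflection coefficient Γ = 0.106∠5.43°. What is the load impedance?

Z_L ≈ 308 + j6.24 Ω

Z_L = Z_0·(1 + Γ)/(1 − Γ) = 249·(1.11 + j0.01)/(0.894 − j0.01)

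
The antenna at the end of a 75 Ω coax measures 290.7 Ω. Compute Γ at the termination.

Γ = (Z_L − Z_0)/(Z_L + Z_0) = (290.7 − 75)/(290.7 + 75) = 215.7/365.7

Γ = 0.59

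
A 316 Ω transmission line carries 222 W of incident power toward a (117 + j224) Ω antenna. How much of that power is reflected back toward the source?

|Γ| = |(-199 + j224)/(433 + j224)| = 0.615
|Γ|² = 0.378
P_refl = |Γ|²·P_inc = 83.9 W, P_del = (1 − |Γ|²)·P_inc = 138 W

P_reflected ≈ 83.9 W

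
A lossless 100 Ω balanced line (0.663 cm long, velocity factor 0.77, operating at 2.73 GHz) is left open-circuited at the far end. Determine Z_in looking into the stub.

Z_in ≈ −j186 Ω

λ = v/f = 0.77·c / 2.73 GHz = 0.0846 m
βl = 2π·l/λ = 2π × 0.0784 = 28.2°
tan(βl) = 0.536
For an open-circuited stub, Z_in = −jZ_0·cot(βl) = −jZ_0/tan(βl)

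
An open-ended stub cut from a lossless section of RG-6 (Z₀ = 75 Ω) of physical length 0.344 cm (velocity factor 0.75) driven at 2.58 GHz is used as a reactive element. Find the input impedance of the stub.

Z_in ≈ −j296 Ω

λ = v/f = 0.75·c / 2.58 GHz = 0.0872 m
βl = 2π·l/λ = 2π × 0.0394 = 14.2°
tan(βl) = 0.253
For an open-ended stub, Z_in = −jZ_0·cot(βl) = −jZ_0/tan(βl)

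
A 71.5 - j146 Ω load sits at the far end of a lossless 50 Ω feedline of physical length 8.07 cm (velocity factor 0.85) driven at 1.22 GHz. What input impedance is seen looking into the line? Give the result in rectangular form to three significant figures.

λ = v/f = 0.85·c / 1.22 GHz = 0.209 m
βl = 2π·l/λ = 2π × 0.386 = 139°
tan(βl) = tan(139°) = -0.869
Z_in = Z_0·(Z_L + jZ_0·tanβl)/(Z_0 + jZ_L·tanβl)
     = 50·(71.5 − j189)/(-76.9 − j62.2)

Z_in ≈ 32.1 + j97.2 Ω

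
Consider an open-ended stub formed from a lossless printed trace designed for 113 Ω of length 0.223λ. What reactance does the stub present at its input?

βl = 2π × 0.223 = 80.3°
tan(βl) = 5.84
For an open-ended stub, Z_in = −jZ_0·cot(βl) = −jZ_0/tan(βl)

X_in ≈ -19.4 Ω (capacitive)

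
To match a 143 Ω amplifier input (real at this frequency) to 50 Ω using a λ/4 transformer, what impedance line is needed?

Z_qwt = √(Z_0·R_L) = √(50 × 143) = √7150

Z_qwt ≈ 84.6 Ω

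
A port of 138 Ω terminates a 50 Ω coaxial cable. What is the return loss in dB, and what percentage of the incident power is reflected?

Γ = (138 − 50)/(138 + 50) = 0.468
RL = −20·log₁₀(0.468) = 6.59 dB
P_refl/P_inc = |Γ|² = 0.219

RL ≈ 6.59 dB; 21.9% of incident power reflected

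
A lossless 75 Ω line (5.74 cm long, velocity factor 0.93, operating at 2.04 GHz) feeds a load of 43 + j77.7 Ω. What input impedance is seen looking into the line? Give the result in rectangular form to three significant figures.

λ = v/f = 0.93·c / 2.04 GHz = 0.137 m
βl = 2π·l/λ = 2π × 0.42 = 151°
tan(βl) = tan(151°) = -0.552
Z_in = Z_0·(Z_L + jZ_0·tanβl)/(Z_0 + jZ_L·tanβl)
     = 75·(43 + j36.3)/(118 − j23.7)

Z_in ≈ 21.8 + j27.5 Ω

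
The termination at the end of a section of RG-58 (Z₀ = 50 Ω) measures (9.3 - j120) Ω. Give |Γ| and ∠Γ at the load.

Γ ≈ 0.947 ∠ -45°

Γ = (Z_L − Z_0)/(Z_L + Z_0) = (-40.7 − j120)/(59.3 − j120)
|Γ| = 127/134 = 0.947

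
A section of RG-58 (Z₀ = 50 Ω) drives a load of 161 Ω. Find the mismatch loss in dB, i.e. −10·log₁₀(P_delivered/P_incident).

mismatch loss ≈ 1.41 dB

Γ = (161 − 50)/(161 + 50) = 0.526
|Γ|² = 0.277, so P_del/P_inc = 1 − |Γ|² = 0.723
ML = −10·log₁₀(1 − |Γ|²)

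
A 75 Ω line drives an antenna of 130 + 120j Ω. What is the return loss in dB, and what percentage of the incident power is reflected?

Γ = (55 + j120)/(205 + j120), |Γ| = 0.556
RL = −20·log₁₀(0.556) = 5.1 dB
P_refl/P_inc = |Γ|² = 0.309

RL ≈ 5.1 dB; 30.9% of incident power reflected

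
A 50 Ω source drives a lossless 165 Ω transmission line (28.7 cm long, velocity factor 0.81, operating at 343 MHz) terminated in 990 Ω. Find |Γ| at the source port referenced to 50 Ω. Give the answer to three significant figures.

λ = v/f = 0.81·c / 343 MHz = 0.708 m
βl = 2π·l/λ = 2π × 0.405 = 146°
tan(βl) = -0.679
Z_in = Z_0·(Z_L + jZ_0·tanβl)/(Z_0 + jZ_L·tanβl) = 82.3 + j223 Ω
Γ_s = (Z_in − Z_s)/(Z_in + Z_s) = (32.3 + j223)/(132 + j223), |Γ_s| = 0.869

|Γ| ≈ 0.869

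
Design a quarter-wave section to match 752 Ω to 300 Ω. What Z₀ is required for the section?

Z_qwt = √(Z_0·R_L) = √(300 × 752) = √225600

Z_qwt ≈ 475 Ω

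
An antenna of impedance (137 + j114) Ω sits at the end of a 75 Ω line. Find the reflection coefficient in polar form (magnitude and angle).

Γ = (Z_L − Z_0)/(Z_L + Z_0) = (62 + j114)/(212 + j114)
|Γ| = 130/241 = 0.539

Γ ≈ 0.539 ∠ 33.2°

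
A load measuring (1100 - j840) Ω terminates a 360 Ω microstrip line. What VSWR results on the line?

Γ = (Z_L − Z_0)/(Z_L + Z_0) = (740 − j840)/(1460 − j840)
|Γ| = 1120/1680 = 0.665
VSWR = (1 + |Γ|)/(1 − |Γ|) = 1.66/0.335

VSWR ≈ 4.96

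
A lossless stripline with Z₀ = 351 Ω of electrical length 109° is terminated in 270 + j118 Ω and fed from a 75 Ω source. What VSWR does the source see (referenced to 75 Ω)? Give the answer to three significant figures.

VSWR ≈ 4.68

tan(βl) = -2.9
Z_in = Z_0·(Z_L + jZ_0·tanβl)/(Z_0 + jZ_L·tanβl) = 286 − j132 Ω
Γ_s = (Z_in − Z_s)/(Z_in + Z_s) = (211 − j132)/(361 − j132), |Γ_s| = 0.648
VSWR = (1 + |Γ_s|)/(1 − |Γ_s|)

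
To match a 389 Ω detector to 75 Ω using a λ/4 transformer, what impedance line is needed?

Z_qwt ≈ 171 Ω

Z_qwt = √(Z_0·R_L) = √(75 × 389) = √29180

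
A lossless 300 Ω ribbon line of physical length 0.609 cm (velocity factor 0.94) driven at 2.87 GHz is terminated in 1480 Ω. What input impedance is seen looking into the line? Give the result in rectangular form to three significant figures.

Z_in ≈ 339 − j564 Ω

λ = v/f = 0.94·c / 2.87 GHz = 0.0983 m
βl = 2π·l/λ = 2π × 0.062 = 22.3°
tan(βl) = tan(22.3°) = 0.41
Z_in = Z_0·(Z_L + jZ_0·tanβl)/(Z_0 + jZ_L·tanβl)
     = 300·(1480 + j123)/(300 + j607)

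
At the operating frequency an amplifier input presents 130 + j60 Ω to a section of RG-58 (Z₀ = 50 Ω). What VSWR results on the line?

Γ = (Z_L − Z_0)/(Z_L + Z_0) = (80 + j60)/(180 + j60)
|Γ| = 100/190 = 0.527
VSWR = (1 + |Γ|)/(1 − |Γ|) = 1.53/0.473

VSWR ≈ 3.23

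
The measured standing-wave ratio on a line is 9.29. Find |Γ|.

|Γ| = (S − 1)/(S + 1) = (9.29 − 1)/(9.29 + 1) = 8.29/10.3

|Γ| ≈ 0.806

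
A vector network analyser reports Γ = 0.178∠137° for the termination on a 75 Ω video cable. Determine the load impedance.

Z_L ≈ 56.2 + j14.1 Ω

Z_L = Z_0·(1 + Γ)/(1 − Γ) = 75·(0.87 + j0.121)/(1.13 − j0.121)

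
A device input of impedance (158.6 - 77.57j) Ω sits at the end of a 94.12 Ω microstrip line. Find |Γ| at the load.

|Γ| ≈ 0.382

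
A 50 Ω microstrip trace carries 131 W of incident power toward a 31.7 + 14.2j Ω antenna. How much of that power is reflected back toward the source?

P_reflected ≈ 10.2 W

|Γ| = |(-18.3 + j14.2)/(81.7 + j14.2)| = 0.279
|Γ|² = 0.078
P_refl = |Γ|²·P_inc = 10.2 W, P_del = (1 − |Γ|²)·P_inc = 121 W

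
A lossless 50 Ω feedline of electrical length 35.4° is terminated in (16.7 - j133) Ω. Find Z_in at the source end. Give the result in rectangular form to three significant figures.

Z_in ≈ 2.99 − j34 Ω

tan(βl) = tan(35.4°) = 0.711
Z_in = Z_0·(Z_L + jZ_0·tanβl)/(Z_0 + jZ_L·tanβl)
     = 50·(16.7 − j97.5)/(145 + j11.9)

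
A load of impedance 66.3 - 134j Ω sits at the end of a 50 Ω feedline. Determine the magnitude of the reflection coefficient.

|Γ| ≈ 0.761

Γ = (Z_L − Z_0)/(Z_L + Z_0) = (16.3 − j134)/(116.3 − j134)
|Γ| = 135/177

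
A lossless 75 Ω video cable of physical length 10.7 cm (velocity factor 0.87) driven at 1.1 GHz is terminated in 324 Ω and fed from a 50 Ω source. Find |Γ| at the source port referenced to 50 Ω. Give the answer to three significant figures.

λ = v/f = 0.87·c / 1.1 GHz = 0.237 m
βl = 2π·l/λ = 2π × 0.451 = 162°
tan(βl) = -0.318
Z_in = Z_0·(Z_L + jZ_0·tanβl)/(Z_0 + jZ_L·tanβl) = 123 + j146 Ω
Γ_s = (Z_in − Z_s)/(Z_in + Z_s) = (73.4 + j146)/(173 + j146), |Γ_s| = 0.721

|Γ| ≈ 0.721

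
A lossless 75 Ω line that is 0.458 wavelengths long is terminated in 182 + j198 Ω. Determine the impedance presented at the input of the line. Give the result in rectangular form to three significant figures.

βl = 2π × 0.458 = 165°
tan(βl) = tan(165°) = -0.27
Z_in = Z_0·(Z_L + jZ_0·tanβl)/(Z_0 + jZ_L·tanβl)
     = 75·(182 + j178)/(128 − j49.2)

Z_in ≈ 58 + j126 Ω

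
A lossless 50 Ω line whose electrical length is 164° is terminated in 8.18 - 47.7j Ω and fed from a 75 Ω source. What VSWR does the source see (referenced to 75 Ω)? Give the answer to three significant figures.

VSWR ≈ 10.3

tan(βl) = -0.287
Z_in = Z_0·(Z_L + jZ_0·tanβl)/(Z_0 + jZ_L·tanβl) = 16.7 − j84.3 Ω
Γ_s = (Z_in − Z_s)/(Z_in + Z_s) = (-58.3 − j84.3)/(91.7 − j84.3), |Γ_s| = 0.823
VSWR = (1 + |Γ_s|)/(1 − |Γ_s|)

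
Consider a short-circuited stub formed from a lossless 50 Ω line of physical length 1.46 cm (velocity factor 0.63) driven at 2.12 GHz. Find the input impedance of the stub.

Z_in ≈ +j83.1 Ω

λ = v/f = 0.63·c / 2.12 GHz = 0.0892 m
βl = 2π·l/λ = 2π × 0.164 = 59°
tan(βl) = 1.66
For a short-circuited stub, Z_in = jZ_0·tan(βl)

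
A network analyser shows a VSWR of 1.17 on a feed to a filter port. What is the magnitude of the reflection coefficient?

|Γ| ≈ 0.0783

|Γ| = (S − 1)/(S + 1) = (1.17 − 1)/(1.17 + 1) = 0.17/2.17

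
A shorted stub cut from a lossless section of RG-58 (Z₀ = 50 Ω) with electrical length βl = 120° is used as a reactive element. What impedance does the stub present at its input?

tan(βl) = -1.73
For a shorted stub, Z_in = jZ_0·tan(βl)

Z_in ≈ −j86.6 Ω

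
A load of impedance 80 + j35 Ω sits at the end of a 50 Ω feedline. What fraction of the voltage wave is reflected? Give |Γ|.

|Γ| ≈ 0.342

Γ = (Z_L − Z_0)/(Z_L + Z_0) = (30 + j35)/(130 + j35)
|Γ| = 46.1/135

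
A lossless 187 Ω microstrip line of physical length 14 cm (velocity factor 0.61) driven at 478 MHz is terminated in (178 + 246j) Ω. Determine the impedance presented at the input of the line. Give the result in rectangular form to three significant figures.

λ = v/f = 0.61·c / 478 MHz = 0.383 m
βl = 2π·l/λ = 2π × 0.366 = 132°
tan(βl) = tan(132°) = -1.12
Z_in = Z_0·(Z_L + jZ_0·tanβl)/(Z_0 + jZ_L·tanβl)
     = 187·(178 + j35.7)/(464 − j200)

Z_in ≈ 55.3 + j38.3 Ω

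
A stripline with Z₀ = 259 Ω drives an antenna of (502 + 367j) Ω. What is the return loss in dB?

Γ = (243 + j367)/(761 + j367), |Γ| = 0.521
RL = −20·log₁₀|Γ| = −20·log₁₀(0.521)

RL ≈ 5.66 dB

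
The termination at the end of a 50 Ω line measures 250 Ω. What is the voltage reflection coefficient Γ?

Γ = (Z_L − Z_0)/(Z_L + Z_0) = (250 − 50)/(250 + 50) = 200/300

Γ = 0.667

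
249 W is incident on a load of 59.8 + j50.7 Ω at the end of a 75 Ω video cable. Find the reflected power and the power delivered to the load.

|Γ| = |(-15.2 + j50.7)/(134.8 + j50.7)| = 0.368
|Γ|² = 0.135
P_refl = |Γ|²·P_inc = 33.6 W, P_del = (1 − |Γ|²)·P_inc = 215 W

P_reflected ≈ 33.6 W; P_delivered ≈ 215 W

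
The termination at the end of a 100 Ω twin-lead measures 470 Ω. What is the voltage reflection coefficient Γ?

Γ = 0.649

Γ = (Z_L − Z_0)/(Z_L + Z_0) = (470 − 100)/(470 + 100) = 370/570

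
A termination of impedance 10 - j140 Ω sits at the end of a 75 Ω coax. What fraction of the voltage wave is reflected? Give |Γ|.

|Γ| ≈ 0.942

Γ = (Z_L − Z_0)/(Z_L + Z_0) = (-65 − j140)/(85 − j140)
|Γ| = 154/164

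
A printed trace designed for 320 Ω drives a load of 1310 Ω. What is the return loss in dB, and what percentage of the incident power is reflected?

RL ≈ 4.33 dB; 36.9% of incident power reflected

Γ = (1310 − 320)/(1310 + 320) = 0.607
RL = −20·log₁₀(0.607) = 4.33 dB
P_refl/P_inc = |Γ|² = 0.369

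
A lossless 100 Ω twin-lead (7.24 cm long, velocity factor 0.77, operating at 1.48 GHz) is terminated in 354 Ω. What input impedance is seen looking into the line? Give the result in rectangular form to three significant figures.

λ = v/f = 0.77·c / 1.48 GHz = 0.156 m
βl = 2π·l/λ = 2π × 0.464 = 167°
tan(βl) = tan(167°) = -0.231
Z_in = Z_0·(Z_L + jZ_0·tanβl)/(Z_0 + jZ_L·tanβl)
     = 100·(354 − j23.1)/(100 − j81.8)

Z_in ≈ 223 + j160 Ω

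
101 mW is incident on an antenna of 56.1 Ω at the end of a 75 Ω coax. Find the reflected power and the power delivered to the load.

P_reflected ≈ 2.1 mW; P_delivered ≈ 98.9 mW

Γ = (56.1 − 75)/(56.1 + 75) = -0.144
|Γ|² = 0.0208
P_refl = |Γ|²·P_inc = 2.1 mW, P_del = (1 − |Γ|²)·P_inc = 98.9 mW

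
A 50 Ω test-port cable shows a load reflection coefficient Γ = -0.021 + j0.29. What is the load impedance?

Z_L = Z_0·(1 + Γ)/(1 − Γ) = 50·(0.979 + j0.29)/(1.02 − j0.29)

Z_L ≈ 40.6 + j25.7 Ω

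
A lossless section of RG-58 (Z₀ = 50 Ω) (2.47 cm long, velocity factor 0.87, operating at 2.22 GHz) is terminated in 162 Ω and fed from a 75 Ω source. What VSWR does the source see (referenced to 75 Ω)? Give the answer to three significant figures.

λ = v/f = 0.87·c / 2.22 GHz = 0.118 m
βl = 2π·l/λ = 2π × 0.21 = 75.6°
tan(βl) = 3.9
Z_in = Z_0·(Z_L + jZ_0·tanβl)/(Z_0 + jZ_L·tanβl) = 16.3 − j11.5 Ω
Γ_s = (Z_in − Z_s)/(Z_in + Z_s) = (-58.7 − j11.5)/(91.3 − j11.5), |Γ_s| = 0.649
VSWR = (1 + |Γ_s|)/(1 − |Γ_s|)

VSWR ≈ 4.7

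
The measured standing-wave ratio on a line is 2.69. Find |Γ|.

|Γ| = (S − 1)/(S + 1) = (2.69 − 1)/(2.69 + 1) = 1.69/3.69

|Γ| ≈ 0.458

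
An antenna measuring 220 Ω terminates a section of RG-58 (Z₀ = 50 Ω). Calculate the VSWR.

For a purely resistive load, VSWR = R_L/Z_0 or Z_0/R_L (whichever > 1) = 220/50

VSWR ≈ 4.4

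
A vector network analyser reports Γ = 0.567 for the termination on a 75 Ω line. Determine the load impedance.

Z_L = Z_0·(1 + Γ)/(1 − Γ) = 75·(1.57)/(0.433)

Z_L ≈ 271 Ω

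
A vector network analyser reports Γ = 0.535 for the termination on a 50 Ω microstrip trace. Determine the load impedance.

Z_L ≈ 165 Ω

Z_L = Z_0·(1 + Γ)/(1 − Γ) = 50·(1.54)/(0.465)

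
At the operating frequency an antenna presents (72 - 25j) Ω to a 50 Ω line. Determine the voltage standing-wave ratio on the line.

VSWR ≈ 1.73

Γ = (Z_L − Z_0)/(Z_L + Z_0) = (22 − j25)/(122 − j25)
|Γ| = 33.3/125 = 0.267
VSWR = (1 + |Γ|)/(1 − |Γ|) = 1.27/0.733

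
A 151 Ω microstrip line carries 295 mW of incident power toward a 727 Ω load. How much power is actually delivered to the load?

Γ = (727 − 151)/(727 + 151) = 0.656
|Γ|² = 0.43
P_refl = |Γ|²·P_inc = 127 mW, P_del = (1 − |Γ|²)·P_inc = 168 mW

P_delivered ≈ 168 mW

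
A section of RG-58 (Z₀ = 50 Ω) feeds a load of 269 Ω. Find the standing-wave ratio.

Γ = (269 − 50)/(269 + 50) = 0.687
VSWR = (1 + 0.687)/(1 − 0.687)

VSWR ≈ 5.38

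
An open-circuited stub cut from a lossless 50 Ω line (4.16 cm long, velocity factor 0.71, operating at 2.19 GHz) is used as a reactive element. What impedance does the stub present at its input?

λ = v/f = 0.71·c / 2.19 GHz = 0.0973 m
βl = 2π·l/λ = 2π × 0.428 = 154°
tan(βl) = -0.488
For an open-circuited stub, Z_in = −jZ_0·cot(βl) = −jZ_0/tan(βl)

Z_in ≈ +j102 Ω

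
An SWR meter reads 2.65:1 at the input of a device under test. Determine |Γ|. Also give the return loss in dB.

|Γ| = (S − 1)/(S + 1) = (2.65 − 1)/(2.65 + 1) = 1.65/3.65
RL = −20·log₁₀|Γ| = −20·log₁₀(0.452)

|Γ| ≈ 0.452; return loss ≈ 6.9 dB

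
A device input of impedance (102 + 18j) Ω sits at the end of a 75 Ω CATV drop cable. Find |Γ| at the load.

|Γ| ≈ 0.182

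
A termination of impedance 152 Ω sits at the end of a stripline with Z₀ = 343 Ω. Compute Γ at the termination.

Γ = (Z_L − Z_0)/(Z_L + Z_0) = (152 − 343)/(152 + 343) = -191/495

Γ = -0.386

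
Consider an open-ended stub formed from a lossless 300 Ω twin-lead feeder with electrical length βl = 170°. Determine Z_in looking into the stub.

tan(βl) = -0.176
For an open-ended stub, Z_in = −jZ_0·cot(βl) = −jZ_0/tan(βl)

Z_in ≈ +j1700 Ω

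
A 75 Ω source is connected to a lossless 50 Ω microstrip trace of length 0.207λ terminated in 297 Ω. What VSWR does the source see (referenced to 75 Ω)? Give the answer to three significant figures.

VSWR ≈ 8.56

βl = 2π × 0.207 = 74.5°
tan(βl) = 3.61
Z_in = Z_0·(Z_L + jZ_0·tanβl)/(Z_0 + jZ_L·tanβl) = 9.04 − j13.4 Ω
Γ_s = (Z_in − Z_s)/(Z_in + Z_s) = (-66 − j13.4)/(84 − j13.4), |Γ_s| = 0.791
VSWR = (1 + |Γ_s|)/(1 − |Γ_s|)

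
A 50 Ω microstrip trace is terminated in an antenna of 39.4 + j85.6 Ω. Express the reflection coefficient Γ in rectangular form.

Γ = (Z_L − Z_0)/(Z_L + Z_0) = (-10.6 + j85.6)/(89.4 + j85.6)

Γ ≈ 0.416 + j0.559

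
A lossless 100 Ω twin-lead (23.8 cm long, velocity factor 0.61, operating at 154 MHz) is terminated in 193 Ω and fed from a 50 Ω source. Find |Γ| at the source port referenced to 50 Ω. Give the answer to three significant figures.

|Γ| ≈ 0.219

λ = v/f = 0.61·c / 154 MHz = 1.19 m
βl = 2π·l/λ = 2π × 0.2 = 72.1°
tan(βl) = 3.1
Z_in = Z_0·(Z_L + jZ_0·tanβl)/(Z_0 + jZ_L·tanβl) = 55.7 − j23 Ω
Γ_s = (Z_in − Z_s)/(Z_in + Z_s) = (5.66 − j23)/(106 − j23), |Γ_s| = 0.219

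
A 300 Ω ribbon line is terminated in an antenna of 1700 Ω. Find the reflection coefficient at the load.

Γ = (Z_L − Z_0)/(Z_L + Z_0) = (1700 − 300)/(1700 + 300) = 1400/2000

Γ = 0.7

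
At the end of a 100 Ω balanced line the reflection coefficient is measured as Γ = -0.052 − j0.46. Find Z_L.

Z_L ≈ 59.6 − j69.8 Ω

Z_L = Z_0·(1 + Γ)/(1 − Γ) = 100·(0.948 − j0.46)/(1.05 + j0.46)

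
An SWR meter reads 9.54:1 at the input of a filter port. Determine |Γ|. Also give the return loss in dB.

|Γ| ≈ 0.81; return loss ≈ 1.83 dB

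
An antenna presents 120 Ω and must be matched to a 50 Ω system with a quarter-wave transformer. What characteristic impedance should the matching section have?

Z_qwt ≈ 77.5 Ω

Z_qwt = √(Z_0·R_L) = √(50 × 120) = √6000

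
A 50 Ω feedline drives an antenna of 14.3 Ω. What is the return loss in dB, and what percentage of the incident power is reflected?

RL ≈ 5.11 dB; 30.8% of incident power reflected

Γ = (14.3 − 50)/(14.3 + 50) = -0.555
RL = −20·log₁₀(0.555) = 5.11 dB
P_refl/P_inc = |Γ|² = 0.308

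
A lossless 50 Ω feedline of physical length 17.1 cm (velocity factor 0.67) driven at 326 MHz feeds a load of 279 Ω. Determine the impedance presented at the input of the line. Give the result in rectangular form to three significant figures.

λ = v/f = 0.67·c / 326 MHz = 0.617 m
βl = 2π·l/λ = 2π × 0.277 = 99.8°
tan(βl) = tan(99.8°) = -5.76
Z_in = Z_0·(Z_L + jZ_0·tanβl)/(Z_0 + jZ_L·tanβl)
     = 50·(279 − j288)/(50 − j1610)

Z_in ≈ 9.22 + j8.39 Ω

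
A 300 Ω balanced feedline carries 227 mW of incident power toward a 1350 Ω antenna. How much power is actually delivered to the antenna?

P_delivered ≈ 135 mW

Γ = (1350 − 300)/(1350 + 300) = 0.636
|Γ|² = 0.405
P_refl = |Γ|²·P_inc = 91.9 mW, P_del = (1 − |Γ|²)·P_inc = 135 mW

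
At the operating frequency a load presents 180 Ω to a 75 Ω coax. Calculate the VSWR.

VSWR ≈ 2.4

For a purely resistive load, VSWR = R_L/Z_0 or Z_0/R_L (whichever > 1) = 180/75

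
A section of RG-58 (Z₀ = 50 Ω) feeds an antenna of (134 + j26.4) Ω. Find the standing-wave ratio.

VSWR ≈ 2.8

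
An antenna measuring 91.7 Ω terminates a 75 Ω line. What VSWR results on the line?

VSWR ≈ 1.22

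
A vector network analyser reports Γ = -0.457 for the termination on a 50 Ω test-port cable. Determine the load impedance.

Z_L ≈ 18.6 Ω

Z_L = Z_0·(1 + Γ)/(1 − Γ) = 50·(0.543)/(1.46)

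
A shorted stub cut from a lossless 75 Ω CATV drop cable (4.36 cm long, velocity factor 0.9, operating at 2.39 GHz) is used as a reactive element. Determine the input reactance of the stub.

X_in ≈ -65.3 Ω (capacitive)

λ = v/f = 0.9·c / 2.39 GHz = 0.113 m
βl = 2π·l/λ = 2π × 0.386 = 139°
tan(βl) = -0.871
For a shorted stub, Z_in = jZ_0·tan(βl)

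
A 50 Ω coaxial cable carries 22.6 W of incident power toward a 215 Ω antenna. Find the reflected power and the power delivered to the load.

P_reflected ≈ 8.76 W; P_delivered ≈ 13.8 W

Γ = (215 − 50)/(215 + 50) = 0.623
|Γ|² = 0.388
P_refl = |Γ|²·P_inc = 8.76 W, P_del = (1 − |Γ|²)·P_inc = 13.8 W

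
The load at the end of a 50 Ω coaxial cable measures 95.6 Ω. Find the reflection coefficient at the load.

Γ = 0.313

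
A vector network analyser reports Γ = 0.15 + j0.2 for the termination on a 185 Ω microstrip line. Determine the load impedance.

Z_L = Z_0·(1 + Γ)/(1 − Γ) = 185·(1.15 + j0.2)/(0.85 − j0.2)

Z_L ≈ 227 + j97 Ω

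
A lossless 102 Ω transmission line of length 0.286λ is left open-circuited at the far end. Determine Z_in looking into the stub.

βl = 2π × 0.286 = 103°
tan(βl) = -4.35
For an open-circuited stub, Z_in = −jZ_0·cot(βl) = −jZ_0/tan(βl)

Z_in ≈ +j23.5 Ω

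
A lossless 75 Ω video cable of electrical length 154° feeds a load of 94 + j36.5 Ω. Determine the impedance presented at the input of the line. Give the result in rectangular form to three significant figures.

tan(βl) = tan(154°) = -0.488
Z_in = Z_0·(Z_L + jZ_0·tanβl)/(Z_0 + jZ_L·tanβl)
     = 75·(94 − j0.0799)/(92.8 − j45.8)

Z_in ≈ 61.1 + j30.1 Ω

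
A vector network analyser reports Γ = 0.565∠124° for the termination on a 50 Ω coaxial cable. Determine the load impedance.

Z_L ≈ 17.4 + j24 Ω

Z_L = Z_0·(1 + Γ)/(1 − Γ) = 50·(0.684 + j0.468)/(1.32 − j0.468)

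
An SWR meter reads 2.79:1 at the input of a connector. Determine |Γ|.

|Γ| ≈ 0.472

|Γ| = (S − 1)/(S + 1) = (2.79 − 1)/(2.79 + 1) = 1.79/3.79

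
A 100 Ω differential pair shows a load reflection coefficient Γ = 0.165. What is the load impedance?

Z_L = Z_0·(1 + Γ)/(1 − Γ) = 100·(1.17)/(0.835)

Z_L ≈ 140 Ω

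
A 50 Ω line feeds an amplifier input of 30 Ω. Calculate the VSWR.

VSWR ≈ 1.67

Γ = (30 − 50)/(30 + 50) = -0.25
VSWR = (1 + 0.25)/(1 − 0.25)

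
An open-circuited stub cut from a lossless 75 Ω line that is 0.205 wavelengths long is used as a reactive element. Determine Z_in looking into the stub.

Z_in ≈ −j21.8 Ω

βl = 2π × 0.205 = 73.8°
tan(βl) = 3.44
For an open-circuited stub, Z_in = −jZ_0·cot(βl) = −jZ_0/tan(βl)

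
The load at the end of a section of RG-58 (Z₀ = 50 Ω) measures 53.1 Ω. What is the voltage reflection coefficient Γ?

Γ = 0.0301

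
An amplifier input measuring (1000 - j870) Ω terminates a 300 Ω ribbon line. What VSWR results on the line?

Γ = (Z_L − Z_0)/(Z_L + Z_0) = (700 − j870)/(1300 − j870)
|Γ| = 1120/1560 = 0.714
VSWR = (1 + |Γ|)/(1 − |Γ|) = 1.71/0.286

VSWR ≈ 5.99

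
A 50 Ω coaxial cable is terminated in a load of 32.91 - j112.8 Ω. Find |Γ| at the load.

Γ = (Z_L − Z_0)/(Z_L + Z_0) = (-17.09 − j112.8)/(82.91 − j112.8)
|Γ| = 114/140

|Γ| ≈ 0.815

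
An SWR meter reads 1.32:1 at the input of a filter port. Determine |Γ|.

|Γ| ≈ 0.138

|Γ| = (S − 1)/(S + 1) = (1.32 − 1)/(1.32 + 1) = 0.32/2.32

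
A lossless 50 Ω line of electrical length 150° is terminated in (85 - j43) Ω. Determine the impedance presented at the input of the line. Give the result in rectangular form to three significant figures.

Z_in ≈ 93.1 + j38.8 Ω

tan(βl) = tan(150°) = -0.577
Z_in = Z_0·(Z_L + jZ_0·tanβl)/(Z_0 + jZ_L·tanβl)
     = 50·(85 − j71.9)/(25.2 − j49.1)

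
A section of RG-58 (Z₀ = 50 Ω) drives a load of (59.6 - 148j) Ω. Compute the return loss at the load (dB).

Γ = (9.6 − j148)/(109.6 − j148), |Γ| = 0.805
RL = −20·log₁₀|Γ| = −20·log₁₀(0.805)

RL ≈ 1.88 dB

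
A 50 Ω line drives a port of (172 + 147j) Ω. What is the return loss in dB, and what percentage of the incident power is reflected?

Γ = (122 + j147)/(222 + j147), |Γ| = 0.717
RL = −20·log₁₀(0.717) = 2.88 dB
P_refl/P_inc = |Γ|² = 0.515

RL ≈ 2.88 dB; 51.5% of incident power reflected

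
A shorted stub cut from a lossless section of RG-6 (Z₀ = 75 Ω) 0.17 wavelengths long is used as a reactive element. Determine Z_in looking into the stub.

βl = 2π × 0.17 = 61.2°
tan(βl) = 1.82
For a shorted stub, Z_in = jZ_0·tan(βl)

Z_in ≈ +j136 Ω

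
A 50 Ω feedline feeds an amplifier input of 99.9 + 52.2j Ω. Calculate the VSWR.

Γ = (Z_L − Z_0)/(Z_L + Z_0) = (49.9 + j52.2)/(149.9 + j52.2)
|Γ| = 72.2/159 = 0.455
VSWR = (1 + |Γ|)/(1 − |Γ|) = 1.45/0.545

VSWR ≈ 2.67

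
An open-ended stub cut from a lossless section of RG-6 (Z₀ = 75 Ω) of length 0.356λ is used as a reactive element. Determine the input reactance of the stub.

X_in ≈ 58.9 Ω (inductive)

βl = 2π × 0.356 = 128°
tan(βl) = -1.27
For an open-ended stub, Z_in = −jZ_0·cot(βl) = −jZ_0/tan(βl)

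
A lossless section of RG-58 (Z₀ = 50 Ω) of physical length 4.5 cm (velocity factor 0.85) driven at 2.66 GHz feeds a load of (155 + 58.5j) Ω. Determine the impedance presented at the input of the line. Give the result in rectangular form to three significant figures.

λ = v/f = 0.85·c / 2.66 GHz = 0.0959 m
βl = 2π·l/λ = 2π × 0.469 = 169°
tan(βl) = tan(169°) = -0.195
Z_in = Z_0·(Z_L + jZ_0·tanβl)/(Z_0 + jZ_L·tanβl)
     = 50·(155 + j48.8)/(61.4 − j30.2)

Z_in ≈ 86 + j82 Ω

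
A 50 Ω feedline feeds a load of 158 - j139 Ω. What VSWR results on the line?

VSWR ≈ 5.75

Γ = (Z_L − Z_0)/(Z_L + Z_0) = (108 − j139)/(208 − j139)
|Γ| = 176/250 = 0.704
VSWR = (1 + |Γ|)/(1 − |Γ|) = 1.7/0.296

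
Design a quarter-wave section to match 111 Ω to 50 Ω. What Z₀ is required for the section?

Z_qwt = √(Z_0·R_L) = √(50 × 111) = √5550

Z_qwt ≈ 74.5 Ω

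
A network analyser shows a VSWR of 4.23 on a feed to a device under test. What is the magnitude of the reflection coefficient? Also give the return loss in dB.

|Γ| ≈ 0.618; return loss ≈ 4.19 dB

|Γ| = (S − 1)/(S + 1) = (4.23 − 1)/(4.23 + 1) = 3.23/5.23
RL = −20·log₁₀|Γ| = −20·log₁₀(0.618)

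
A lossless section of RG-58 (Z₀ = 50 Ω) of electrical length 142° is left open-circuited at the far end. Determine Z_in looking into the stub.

Z_in ≈ +j64 Ω

tan(βl) = -0.781
For an open-circuited stub, Z_in = −jZ_0·cot(βl) = −jZ_0/tan(βl)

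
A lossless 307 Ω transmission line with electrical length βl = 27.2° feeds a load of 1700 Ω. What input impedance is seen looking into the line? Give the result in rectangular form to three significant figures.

Z_in ≈ 236 − j514 Ω

tan(βl) = tan(27.2°) = 0.514
Z_in = Z_0·(Z_L + jZ_0·tanβl)/(Z_0 + jZ_L·tanβl)
     = 307·(1700 + j158)/(307 + j874)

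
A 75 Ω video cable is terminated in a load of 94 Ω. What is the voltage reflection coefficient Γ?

Γ = 0.112

Γ = (Z_L − Z_0)/(Z_L + Z_0) = (94 − 75)/(94 + 75) = 19/169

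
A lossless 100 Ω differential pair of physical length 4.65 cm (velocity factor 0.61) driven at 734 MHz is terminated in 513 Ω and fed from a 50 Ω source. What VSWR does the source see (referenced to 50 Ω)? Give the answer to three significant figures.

VSWR ≈ 3.81

λ = v/f = 0.61·c / 734 MHz = 0.249 m
βl = 2π·l/λ = 2π × 0.187 = 67.1°
tan(βl) = 2.37
Z_in = Z_0·(Z_L + jZ_0·tanβl)/(Z_0 + jZ_L·tanβl) = 22.8 − j40.3 Ω
Γ_s = (Z_in − Z_s)/(Z_in + Z_s) = (-27.2 − j40.3)/(72.8 − j40.3), |Γ_s| = 0.584
VSWR = (1 + |Γ_s|)/(1 − |Γ_s|)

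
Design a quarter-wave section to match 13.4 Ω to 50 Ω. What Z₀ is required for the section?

Z_qwt ≈ 25.9 Ω

Z_qwt = √(Z_0·R_L) = √(50 × 13.4) = √670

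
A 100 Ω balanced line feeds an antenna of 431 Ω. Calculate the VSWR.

For a purely resistive load, VSWR = R_L/Z_0 or Z_0/R_L (whichever > 1) = 431/100

VSWR ≈ 4.31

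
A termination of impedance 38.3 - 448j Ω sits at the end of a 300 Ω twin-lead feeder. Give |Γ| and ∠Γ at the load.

Γ ≈ 0.924 ∠ -67.3°

Γ = (Z_L − Z_0)/(Z_L + Z_0) = (-261.7 − j448)/(338.3 − j448)
|Γ| = 519/561 = 0.924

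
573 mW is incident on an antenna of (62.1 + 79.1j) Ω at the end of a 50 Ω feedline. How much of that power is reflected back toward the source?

P_reflected ≈ 195 mW

|Γ| = |(12.1 + j79.1)/(112.1 + j79.1)| = 0.583
|Γ|² = 0.34
P_refl = |Γ|²·P_inc = 195 mW, P_del = (1 − |Γ|²)·P_inc = 378 mW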